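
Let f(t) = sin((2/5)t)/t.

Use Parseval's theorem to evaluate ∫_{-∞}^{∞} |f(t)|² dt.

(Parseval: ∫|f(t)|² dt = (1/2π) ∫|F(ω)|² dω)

∫|f(t)|² dt = \frac{2 \pi}{5}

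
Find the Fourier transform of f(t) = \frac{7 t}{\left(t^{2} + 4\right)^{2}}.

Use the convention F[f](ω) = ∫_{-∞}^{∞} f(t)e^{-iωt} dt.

F(ω) = - \frac{7 i \pi \omega e^{- 2 \left|{\omega}\right|}}{4}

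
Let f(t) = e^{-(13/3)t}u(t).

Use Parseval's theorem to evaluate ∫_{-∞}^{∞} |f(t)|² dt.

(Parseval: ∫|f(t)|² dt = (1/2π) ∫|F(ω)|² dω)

∫|f(t)|² dt = \frac{3}{26}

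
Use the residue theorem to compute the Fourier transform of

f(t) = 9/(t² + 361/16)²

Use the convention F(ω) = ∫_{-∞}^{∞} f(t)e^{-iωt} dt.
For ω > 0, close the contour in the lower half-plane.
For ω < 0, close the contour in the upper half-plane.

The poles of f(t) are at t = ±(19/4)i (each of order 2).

Let g(z) = f(z)e^{-iωz}; for large |z| the factor e^{-iωz} decays in the lower half-plane when ω > 0 and in the upper half-plane when ω < 0.

Case ω > 0 (lower half-plane, clockwise contour ⇒ F(ω) = -2πi·ΣRes):
  Res_{z = - \frac{19 i}{4}} g(z) = \frac{36 i \left(19 \omega + 4\right) e^{- \frac{19 \omega}{4}}}{6859} (pole of order 2)
  F(ω) = -2πi·ΣRes = \frac{72 \pi \left(19 \omega + 4\right) e^{- \frac{19 \omega}{4}}}{6859}

Case ω < 0 (upper half-plane, counterclockwise contour ⇒ F(ω) = +2πi·ΣRes):
  Res_{z = \frac{19 i}{4}} g(z) = \frac{36 i \left(19 \omega - 4\right) e^{\frac{19 \omega}{4}}}{6859} (pole of order 2)
  F(ω) = 2πi·ΣRes = \frac{72 \pi \left(4 - 19 \omega\right) e^{\frac{19 \omega}{4}}}{6859}

Both cases combine into a single formula in |ω|:

F(ω) = \frac{72 \pi \left(19 \left|{\omega}\right| + 4\right) e^{- \frac{19 \left|{\omega}\right|}{4}}}{6859}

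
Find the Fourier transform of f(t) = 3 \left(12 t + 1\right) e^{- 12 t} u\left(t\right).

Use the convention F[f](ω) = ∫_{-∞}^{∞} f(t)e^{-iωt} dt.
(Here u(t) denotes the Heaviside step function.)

F(ω) = \frac{3 \left(- i \omega - 24\right)}{\omega^{2} - 24 i \omega - 144}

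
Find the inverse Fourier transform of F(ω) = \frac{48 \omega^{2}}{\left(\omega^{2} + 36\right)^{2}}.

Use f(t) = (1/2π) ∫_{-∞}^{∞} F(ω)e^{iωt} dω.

f(t) = 2 \left(1 - 6 \left|{t}\right|\right) e^{- 6 \left|{t}\right|}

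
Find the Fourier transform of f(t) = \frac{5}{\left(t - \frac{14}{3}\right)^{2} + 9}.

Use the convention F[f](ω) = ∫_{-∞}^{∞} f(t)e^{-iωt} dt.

F(ω) = \frac{5 \pi e^{- \frac{14 i \omega}{3} - 3 \left|{\omega}\right|}}{3}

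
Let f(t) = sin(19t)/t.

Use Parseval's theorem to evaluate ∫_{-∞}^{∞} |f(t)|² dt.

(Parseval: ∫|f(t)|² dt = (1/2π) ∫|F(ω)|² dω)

∫|f(t)|² dt = 19 \pi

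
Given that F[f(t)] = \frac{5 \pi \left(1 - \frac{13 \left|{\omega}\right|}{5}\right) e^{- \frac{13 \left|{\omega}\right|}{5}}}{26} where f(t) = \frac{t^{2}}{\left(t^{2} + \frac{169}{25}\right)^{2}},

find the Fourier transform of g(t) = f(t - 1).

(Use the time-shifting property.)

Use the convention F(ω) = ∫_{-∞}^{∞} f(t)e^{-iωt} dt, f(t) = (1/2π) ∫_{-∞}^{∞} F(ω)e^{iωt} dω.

F[g](ω) = \frac{\pi \left(5 - 13 \left|{\omega}\right|\right) e^{- i \omega - \frac{13 \left|{\omega}\right|}{5}}}{26}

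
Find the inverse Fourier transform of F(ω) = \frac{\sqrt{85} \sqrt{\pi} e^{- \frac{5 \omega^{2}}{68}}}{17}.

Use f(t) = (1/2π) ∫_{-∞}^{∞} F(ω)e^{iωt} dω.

f(t) = e^{- \frac{17 t^{2}}{5}}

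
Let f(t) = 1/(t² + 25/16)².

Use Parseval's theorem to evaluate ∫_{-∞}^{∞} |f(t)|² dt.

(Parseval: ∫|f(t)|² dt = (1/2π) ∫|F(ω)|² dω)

∫|f(t)|² dt = \frac{1024 \pi}{15625}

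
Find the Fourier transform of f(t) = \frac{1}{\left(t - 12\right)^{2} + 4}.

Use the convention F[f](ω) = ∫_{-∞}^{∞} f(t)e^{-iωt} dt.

F(ω) = \frac{\pi e^{- 12 i \omega - 2 \left|{\omega}\right|}}{2}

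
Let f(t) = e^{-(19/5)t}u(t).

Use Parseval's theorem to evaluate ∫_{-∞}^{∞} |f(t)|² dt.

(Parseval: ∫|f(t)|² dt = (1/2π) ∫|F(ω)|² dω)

∫|f(t)|² dt = \frac{5}{38}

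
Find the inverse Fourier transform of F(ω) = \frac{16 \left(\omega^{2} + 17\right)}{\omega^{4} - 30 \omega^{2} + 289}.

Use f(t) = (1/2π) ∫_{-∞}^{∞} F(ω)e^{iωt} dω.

f(t) = 8 e^{- \left|{t}\right|} \cos{\left(4 \left|{t}\right| \right)}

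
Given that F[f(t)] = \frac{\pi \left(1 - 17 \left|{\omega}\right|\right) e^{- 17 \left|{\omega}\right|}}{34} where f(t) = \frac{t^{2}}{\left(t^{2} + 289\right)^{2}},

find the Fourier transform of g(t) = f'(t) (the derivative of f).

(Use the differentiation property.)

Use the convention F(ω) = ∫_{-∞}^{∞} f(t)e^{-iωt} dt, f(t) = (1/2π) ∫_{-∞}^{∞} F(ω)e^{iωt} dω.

F[g](ω) = \frac{i \pi \omega \left(1 - 17 \left|{\omega}\right|\right) e^{- 17 \left|{\omega}\right|}}{34}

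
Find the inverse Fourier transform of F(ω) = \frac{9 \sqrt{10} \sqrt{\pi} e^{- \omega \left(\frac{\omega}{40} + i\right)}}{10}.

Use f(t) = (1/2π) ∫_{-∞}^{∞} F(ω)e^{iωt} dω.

f(t) = 9 e^{- 10 \left(t - 1\right)^{2}}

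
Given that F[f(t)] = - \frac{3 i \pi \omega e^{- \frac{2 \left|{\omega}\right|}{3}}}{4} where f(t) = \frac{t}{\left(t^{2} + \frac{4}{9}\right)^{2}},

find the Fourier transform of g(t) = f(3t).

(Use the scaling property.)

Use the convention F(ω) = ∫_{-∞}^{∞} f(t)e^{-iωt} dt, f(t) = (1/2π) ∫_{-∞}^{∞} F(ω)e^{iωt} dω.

F[g](ω) = - \frac{i \pi \omega e^{- \frac{2 \left|{\omega}\right|}{9}}}{12}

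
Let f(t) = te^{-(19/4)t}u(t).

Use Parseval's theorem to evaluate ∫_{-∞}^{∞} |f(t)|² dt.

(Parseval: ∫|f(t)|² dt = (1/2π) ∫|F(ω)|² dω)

∫|f(t)|² dt = \frac{16}{6859}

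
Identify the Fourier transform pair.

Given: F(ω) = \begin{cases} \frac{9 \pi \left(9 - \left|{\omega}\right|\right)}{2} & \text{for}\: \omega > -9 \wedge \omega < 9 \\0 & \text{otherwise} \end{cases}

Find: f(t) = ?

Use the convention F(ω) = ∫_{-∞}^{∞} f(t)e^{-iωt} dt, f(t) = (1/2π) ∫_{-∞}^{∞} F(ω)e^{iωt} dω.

f(t) = \frac{9 \sin^{2}{\left(\frac{9 t}{2} \right)}}{t^{2}}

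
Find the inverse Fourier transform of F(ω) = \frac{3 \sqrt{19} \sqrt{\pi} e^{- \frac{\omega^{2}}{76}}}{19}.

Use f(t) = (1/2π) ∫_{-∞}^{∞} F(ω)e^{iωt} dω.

f(t) = 3 e^{- 19 t^{2}}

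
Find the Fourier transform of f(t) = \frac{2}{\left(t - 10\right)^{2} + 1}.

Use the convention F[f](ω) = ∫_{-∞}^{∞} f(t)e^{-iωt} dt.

F(ω) = 2 \pi e^{- 10 i \omega - \left|{\omega}\right|}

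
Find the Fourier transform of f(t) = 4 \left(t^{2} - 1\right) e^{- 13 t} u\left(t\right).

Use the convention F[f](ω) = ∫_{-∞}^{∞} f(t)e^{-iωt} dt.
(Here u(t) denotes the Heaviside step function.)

F(ω) = \frac{4 \left(2 i \omega - \left(i \omega + 13\right)^{3} + 26\right)}{\left(i \omega + 13\right)^{4}}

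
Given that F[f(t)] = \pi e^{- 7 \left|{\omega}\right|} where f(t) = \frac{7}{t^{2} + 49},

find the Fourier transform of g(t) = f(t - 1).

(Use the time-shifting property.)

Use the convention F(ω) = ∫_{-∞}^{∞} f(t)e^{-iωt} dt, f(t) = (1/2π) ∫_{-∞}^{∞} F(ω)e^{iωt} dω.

F[g](ω) = \pi e^{- i \omega - 7 \left|{\omega}\right|}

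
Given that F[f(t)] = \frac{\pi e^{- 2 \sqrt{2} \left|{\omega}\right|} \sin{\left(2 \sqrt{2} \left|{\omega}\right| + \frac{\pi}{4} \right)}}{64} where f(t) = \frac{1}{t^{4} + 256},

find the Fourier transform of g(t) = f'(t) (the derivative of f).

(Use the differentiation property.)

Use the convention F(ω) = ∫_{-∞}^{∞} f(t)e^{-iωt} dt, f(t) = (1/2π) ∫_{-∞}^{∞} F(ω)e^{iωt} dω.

F[g](ω) = \frac{i \pi \omega e^{- 2 \sqrt{2} \left|{\omega}\right|} \sin{\left(2 \sqrt{2} \left|{\omega}\right| + \frac{\pi}{4} \right)}}{64}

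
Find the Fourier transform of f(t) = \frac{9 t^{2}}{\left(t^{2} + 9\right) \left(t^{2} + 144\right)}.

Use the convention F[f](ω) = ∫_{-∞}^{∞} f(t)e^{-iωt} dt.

F(ω) = \frac{\pi \left(4 - e^{9 \left|{\omega}\right|}\right) e^{- 12 \left|{\omega}\right|}}{5}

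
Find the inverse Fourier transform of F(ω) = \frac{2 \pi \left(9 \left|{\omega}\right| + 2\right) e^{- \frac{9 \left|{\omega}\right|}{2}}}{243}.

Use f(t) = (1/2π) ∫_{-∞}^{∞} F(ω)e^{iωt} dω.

f(t) = \frac{3}{\left(t^{2} + \frac{81}{4}\right)^{2}}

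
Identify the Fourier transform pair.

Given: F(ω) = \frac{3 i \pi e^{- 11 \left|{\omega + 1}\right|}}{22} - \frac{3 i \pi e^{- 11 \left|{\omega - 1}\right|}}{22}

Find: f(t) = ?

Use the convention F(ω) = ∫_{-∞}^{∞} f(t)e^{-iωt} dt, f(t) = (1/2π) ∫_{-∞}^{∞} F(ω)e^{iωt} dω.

f(t) = \frac{3 \sin{\left(t \right)}}{t^{2} + 121}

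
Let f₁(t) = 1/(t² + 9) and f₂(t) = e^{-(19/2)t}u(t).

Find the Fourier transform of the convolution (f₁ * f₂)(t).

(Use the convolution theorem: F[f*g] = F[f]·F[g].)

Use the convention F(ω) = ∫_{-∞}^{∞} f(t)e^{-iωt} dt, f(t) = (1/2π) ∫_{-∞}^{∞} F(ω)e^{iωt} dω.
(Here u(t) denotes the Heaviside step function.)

F[f₁*f₂](ω) = \frac{2 \pi e^{- 3 \left|{\omega}\right|}}{3 \left(2 i \omega + 19\right)}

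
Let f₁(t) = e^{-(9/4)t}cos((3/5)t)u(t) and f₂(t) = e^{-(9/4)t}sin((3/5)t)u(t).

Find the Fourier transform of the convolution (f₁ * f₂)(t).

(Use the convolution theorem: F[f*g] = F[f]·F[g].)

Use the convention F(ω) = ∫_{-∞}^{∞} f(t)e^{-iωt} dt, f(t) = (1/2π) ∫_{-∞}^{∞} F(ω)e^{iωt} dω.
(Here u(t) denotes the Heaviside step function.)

F[f₁*f₂](ω) = \frac{24000 \left(4 i \omega + 9\right)}{\left(25 \left(4 i \omega + 9\right)^{2} + 144\right)^{2}}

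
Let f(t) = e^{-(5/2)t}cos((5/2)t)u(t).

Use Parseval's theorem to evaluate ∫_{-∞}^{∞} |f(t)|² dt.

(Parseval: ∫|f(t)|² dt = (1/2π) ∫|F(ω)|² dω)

∫|f(t)|² dt = \frac{3}{20}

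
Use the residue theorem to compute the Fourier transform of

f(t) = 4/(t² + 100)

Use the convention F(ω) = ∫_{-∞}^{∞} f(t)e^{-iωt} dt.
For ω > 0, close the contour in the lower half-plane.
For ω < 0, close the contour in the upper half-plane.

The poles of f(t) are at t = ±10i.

Let g(z) = f(z)e^{-iωz}; for large |z| the factor e^{-iωz} decays in the lower half-plane when ω > 0 and in the upper half-plane when ω < 0.

Case ω > 0 (lower half-plane, clockwise contour ⇒ F(ω) = -2πi·ΣRes):
  Res_{z = - 10 i} g(z) = \frac{i e^{- 10 \omega}}{5}
  F(ω) = -2πi·ΣRes = \frac{2 \pi e^{- 10 \omega}}{5}

Case ω < 0 (upper half-plane, counterclockwise contour ⇒ F(ω) = +2πi·ΣRes):
  Res_{z = 10 i} g(z) = - \frac{i e^{10 \omega}}{5}
  F(ω) = 2πi·ΣRes = \frac{2 \pi e^{10 \omega}}{5}

Both cases combine into a single formula in |ω|:

F(ω) = \frac{2 \pi e^{- 10 \left|{\omega}\right|}}{5}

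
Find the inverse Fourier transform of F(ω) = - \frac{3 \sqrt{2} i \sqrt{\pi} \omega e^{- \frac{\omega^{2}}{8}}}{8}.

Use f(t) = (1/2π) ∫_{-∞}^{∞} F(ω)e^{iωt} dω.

f(t) = 3 t e^{- 2 t^{2}}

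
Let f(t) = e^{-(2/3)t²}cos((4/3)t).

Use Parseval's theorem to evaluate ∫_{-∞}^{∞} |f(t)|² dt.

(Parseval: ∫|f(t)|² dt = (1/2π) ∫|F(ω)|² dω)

∫|f(t)|² dt = \frac{\sqrt{3} \sqrt{\pi} \left(1 + e^{\frac{4}{3}}\right)}{4 e^{\frac{4}{3}}}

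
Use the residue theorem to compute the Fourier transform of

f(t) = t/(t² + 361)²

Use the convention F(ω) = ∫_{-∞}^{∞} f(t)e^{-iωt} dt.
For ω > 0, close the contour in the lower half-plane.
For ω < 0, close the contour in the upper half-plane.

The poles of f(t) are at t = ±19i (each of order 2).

Let g(z) = f(z)e^{-iωz}; for large |z| the factor e^{-iωz} decays in the lower half-plane when ω > 0 and in the upper half-plane when ω < 0.

Case ω > 0 (lower half-plane, clockwise contour ⇒ F(ω) = -2πi·ΣRes):
  Res_{z = - 19 i} g(z) = \frac{\omega e^{- 19 \omega}}{76} (pole of order 2)
  F(ω) = -2πi·ΣRes = - \frac{i \pi \omega e^{- 19 \omega}}{38}

Case ω < 0 (upper half-plane, counterclockwise contour ⇒ F(ω) = +2πi·ΣRes):
  Res_{z = 19 i} g(z) = - \frac{\omega e^{19 \omega}}{76} (pole of order 2)
  F(ω) = 2πi·ΣRes = - \frac{i \pi \omega e^{19 \omega}}{38}

Both cases combine into a single formula in |ω|:

F(ω) = - \frac{i \pi \omega e^{- 19 \left|{\omega}\right|}}{38}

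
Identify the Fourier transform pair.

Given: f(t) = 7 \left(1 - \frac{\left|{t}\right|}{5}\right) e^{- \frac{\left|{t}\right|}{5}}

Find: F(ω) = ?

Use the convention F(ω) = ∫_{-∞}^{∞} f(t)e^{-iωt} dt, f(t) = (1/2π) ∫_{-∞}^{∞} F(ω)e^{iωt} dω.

F(ω) = \frac{3500 \omega^{2}}{\left(25 \omega^{2} + 1\right)^{2}}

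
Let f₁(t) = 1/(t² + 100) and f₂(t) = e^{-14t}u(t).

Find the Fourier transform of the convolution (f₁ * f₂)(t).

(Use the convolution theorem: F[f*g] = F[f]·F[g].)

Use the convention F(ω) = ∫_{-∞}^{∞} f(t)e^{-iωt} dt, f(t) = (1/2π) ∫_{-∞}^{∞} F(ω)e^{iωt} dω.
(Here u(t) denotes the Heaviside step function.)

F[f₁*f₂](ω) = \frac{\pi e^{- 10 \left|{\omega}\right|}}{10 \left(i \omega + 14\right)}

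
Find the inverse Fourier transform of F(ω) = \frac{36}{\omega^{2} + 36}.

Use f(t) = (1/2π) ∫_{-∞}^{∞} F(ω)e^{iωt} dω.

f(t) = 3 e^{- 6 \left|{t}\right|}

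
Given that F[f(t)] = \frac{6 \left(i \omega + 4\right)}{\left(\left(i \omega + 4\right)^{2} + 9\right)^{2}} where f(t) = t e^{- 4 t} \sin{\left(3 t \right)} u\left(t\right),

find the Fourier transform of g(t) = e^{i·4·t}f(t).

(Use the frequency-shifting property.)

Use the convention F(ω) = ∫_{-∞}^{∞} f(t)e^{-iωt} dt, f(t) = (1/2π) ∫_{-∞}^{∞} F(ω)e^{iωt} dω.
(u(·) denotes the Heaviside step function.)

F[g](ω) = \frac{6 \left(i \left(\omega - 4\right) + 4\right)}{\left(\left(i \left(\omega - 4\right) + 4\right)^{2} + 9\right)^{2}}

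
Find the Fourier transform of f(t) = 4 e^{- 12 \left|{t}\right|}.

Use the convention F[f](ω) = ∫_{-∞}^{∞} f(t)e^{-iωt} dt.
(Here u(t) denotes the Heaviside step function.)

F(ω) = \frac{96}{\omega^{2} + 144}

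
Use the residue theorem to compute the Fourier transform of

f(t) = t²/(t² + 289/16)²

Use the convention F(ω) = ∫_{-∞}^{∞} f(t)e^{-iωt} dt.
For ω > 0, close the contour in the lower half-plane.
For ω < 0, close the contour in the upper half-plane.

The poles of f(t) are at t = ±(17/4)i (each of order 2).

Let g(z) = f(z)e^{-iωz}; for large |z| the factor e^{-iωz} decays in the lower half-plane when ω > 0 and in the upper half-plane when ω < 0.

Case ω > 0 (lower half-plane, clockwise contour ⇒ F(ω) = -2πi·ΣRes):
  Res_{z = - \frac{17 i}{4}} g(z) = \frac{i \left(4 - 17 \omega\right) e^{- \frac{17 \omega}{4}}}{68} (pole of order 2)
  F(ω) = -2πi·ΣRes = \frac{\pi \left(4 - 17 \omega\right) e^{- \frac{17 \omega}{4}}}{34}

Case ω < 0 (upper half-plane, counterclockwise contour ⇒ F(ω) = +2πi·ΣRes):
  Res_{z = \frac{17 i}{4}} g(z) = \frac{i \left(- 17 \omega - 4\right) e^{\frac{17 \omega}{4}}}{68} (pole of order 2)
  F(ω) = 2πi·ΣRes = \frac{\pi \left(17 \omega + 4\right) e^{\frac{17 \omega}{4}}}{34}

Both cases combine into a single formula in |ω|:

F(ω) = \frac{\pi \left(4 - 17 \left|{\omega}\right|\right) e^{- \frac{17 \left|{\omega}\right|}{4}}}{34}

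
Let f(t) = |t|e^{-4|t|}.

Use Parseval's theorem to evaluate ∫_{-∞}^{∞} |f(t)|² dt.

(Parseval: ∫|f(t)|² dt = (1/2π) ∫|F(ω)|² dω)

∫|f(t)|² dt = \frac{1}{128}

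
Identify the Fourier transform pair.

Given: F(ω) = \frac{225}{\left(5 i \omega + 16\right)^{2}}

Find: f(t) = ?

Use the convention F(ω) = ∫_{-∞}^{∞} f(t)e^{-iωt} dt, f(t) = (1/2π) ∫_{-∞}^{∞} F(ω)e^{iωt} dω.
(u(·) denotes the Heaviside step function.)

f(t) = 9 t e^{- \frac{16 t}{5}} u\left(t\right)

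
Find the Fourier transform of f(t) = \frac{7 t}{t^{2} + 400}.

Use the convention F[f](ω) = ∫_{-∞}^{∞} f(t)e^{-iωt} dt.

F(ω) = - 7 i \pi e^{- 20 \left|{\omega}\right|} \operatorname{sign}{\left(\omega \right)}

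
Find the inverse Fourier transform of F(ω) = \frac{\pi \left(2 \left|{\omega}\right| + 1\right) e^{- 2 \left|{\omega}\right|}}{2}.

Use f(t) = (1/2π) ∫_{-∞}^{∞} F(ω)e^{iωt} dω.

f(t) = \frac{8}{\left(t^{2} + 4\right)^{2}}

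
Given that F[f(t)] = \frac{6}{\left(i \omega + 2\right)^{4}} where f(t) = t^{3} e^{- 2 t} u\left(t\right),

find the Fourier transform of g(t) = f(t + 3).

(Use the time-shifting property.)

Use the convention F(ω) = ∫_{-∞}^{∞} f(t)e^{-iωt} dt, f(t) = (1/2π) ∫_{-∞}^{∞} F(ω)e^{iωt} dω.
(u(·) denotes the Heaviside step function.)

F[g](ω) = \frac{6 e^{3 i \omega}}{\left(i \omega + 2\right)^{4}}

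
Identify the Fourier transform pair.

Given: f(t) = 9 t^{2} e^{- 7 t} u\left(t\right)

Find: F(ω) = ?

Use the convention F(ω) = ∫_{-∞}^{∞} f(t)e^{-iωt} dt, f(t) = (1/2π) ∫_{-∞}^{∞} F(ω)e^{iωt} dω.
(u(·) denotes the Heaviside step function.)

F(ω) = \frac{18}{\left(i \omega + 7\right)^{3}}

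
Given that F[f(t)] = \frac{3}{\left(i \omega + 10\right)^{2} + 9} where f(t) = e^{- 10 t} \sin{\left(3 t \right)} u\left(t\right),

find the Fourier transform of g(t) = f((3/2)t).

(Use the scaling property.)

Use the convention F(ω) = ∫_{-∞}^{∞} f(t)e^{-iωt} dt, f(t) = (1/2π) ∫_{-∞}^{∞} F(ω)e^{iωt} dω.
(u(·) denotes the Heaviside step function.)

F[g](ω) = \frac{18}{4 \left(i \omega + 15\right)^{2} + 81}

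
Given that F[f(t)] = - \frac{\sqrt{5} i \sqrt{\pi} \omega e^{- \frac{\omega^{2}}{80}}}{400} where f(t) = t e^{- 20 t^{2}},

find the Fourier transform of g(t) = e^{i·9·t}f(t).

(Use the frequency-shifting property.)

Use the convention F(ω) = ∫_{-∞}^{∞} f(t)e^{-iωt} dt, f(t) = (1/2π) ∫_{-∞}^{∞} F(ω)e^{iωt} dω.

F[g](ω) = \frac{\sqrt{5} i \sqrt{\pi} \left(9 - \omega\right) e^{- \frac{\left(\omega - 9\right)^{2}}{80}}}{400}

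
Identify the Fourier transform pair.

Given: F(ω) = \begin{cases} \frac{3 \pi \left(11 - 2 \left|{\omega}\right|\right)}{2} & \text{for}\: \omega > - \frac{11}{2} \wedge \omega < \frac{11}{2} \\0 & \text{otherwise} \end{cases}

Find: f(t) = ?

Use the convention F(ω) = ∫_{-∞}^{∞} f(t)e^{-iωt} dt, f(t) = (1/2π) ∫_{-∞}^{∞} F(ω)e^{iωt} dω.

f(t) = \frac{6 \sin^{2}{\left(\frac{11 t}{4} \right)}}{t^{2}}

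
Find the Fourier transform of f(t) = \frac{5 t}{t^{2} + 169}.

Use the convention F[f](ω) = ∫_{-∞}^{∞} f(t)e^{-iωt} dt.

F(ω) = - 5 i \pi e^{- 13 \left|{\omega}\right|} \operatorname{sign}{\left(\omega \right)}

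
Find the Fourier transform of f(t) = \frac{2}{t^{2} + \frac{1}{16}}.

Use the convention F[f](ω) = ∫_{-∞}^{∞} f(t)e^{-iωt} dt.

F(ω) = 8 \pi e^{- \frac{\left|{\omega}\right|}{4}}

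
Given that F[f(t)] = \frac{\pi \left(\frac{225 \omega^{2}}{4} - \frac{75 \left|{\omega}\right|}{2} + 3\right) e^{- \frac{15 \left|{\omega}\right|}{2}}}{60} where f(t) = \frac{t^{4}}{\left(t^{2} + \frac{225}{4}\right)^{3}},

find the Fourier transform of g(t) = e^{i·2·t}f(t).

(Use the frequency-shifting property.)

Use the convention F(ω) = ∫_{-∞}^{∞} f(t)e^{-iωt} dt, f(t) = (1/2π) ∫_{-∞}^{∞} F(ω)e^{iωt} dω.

F[g](ω) = \frac{\pi \left(75 \left(\omega - 2\right)^{2} - 50 \left|{\omega - 2}\right| + 4\right) e^{- \frac{15 \left|{\omega - 2}\right|}{2}}}{80}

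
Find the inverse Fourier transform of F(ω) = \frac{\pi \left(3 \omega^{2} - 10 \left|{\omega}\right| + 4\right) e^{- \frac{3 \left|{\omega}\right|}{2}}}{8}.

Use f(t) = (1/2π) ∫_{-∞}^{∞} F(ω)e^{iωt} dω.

f(t) = \frac{2 t^{4}}{\left(t^{2} + \frac{9}{4}\right)^{3}}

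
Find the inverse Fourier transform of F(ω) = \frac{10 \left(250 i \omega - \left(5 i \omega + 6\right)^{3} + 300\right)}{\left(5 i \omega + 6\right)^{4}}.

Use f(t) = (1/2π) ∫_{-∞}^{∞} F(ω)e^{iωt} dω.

f(t) = 2 \left(t^{2} - 1\right) e^{- \frac{6 t}{5}} u\left(t\right)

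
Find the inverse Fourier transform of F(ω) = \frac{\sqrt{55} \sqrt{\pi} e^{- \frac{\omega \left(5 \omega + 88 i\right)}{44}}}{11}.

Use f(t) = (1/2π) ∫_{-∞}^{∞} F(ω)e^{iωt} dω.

f(t) = e^{- \frac{11 \left(t - 2\right)^{2}}{5}}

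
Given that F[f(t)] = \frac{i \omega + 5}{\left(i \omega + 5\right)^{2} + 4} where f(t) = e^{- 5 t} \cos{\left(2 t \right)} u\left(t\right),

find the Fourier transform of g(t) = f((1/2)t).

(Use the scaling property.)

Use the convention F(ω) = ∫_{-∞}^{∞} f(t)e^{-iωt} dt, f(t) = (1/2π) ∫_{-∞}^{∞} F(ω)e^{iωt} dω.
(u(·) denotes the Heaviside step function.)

F[g](ω) = \frac{2 \left(2 i \omega + 5\right)}{\left(2 i \omega + 5\right)^{2} + 4}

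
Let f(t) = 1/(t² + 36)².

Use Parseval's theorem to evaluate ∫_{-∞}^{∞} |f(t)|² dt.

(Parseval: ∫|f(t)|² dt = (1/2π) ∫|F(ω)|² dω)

∫|f(t)|² dt = \frac{5 \pi}{4478976}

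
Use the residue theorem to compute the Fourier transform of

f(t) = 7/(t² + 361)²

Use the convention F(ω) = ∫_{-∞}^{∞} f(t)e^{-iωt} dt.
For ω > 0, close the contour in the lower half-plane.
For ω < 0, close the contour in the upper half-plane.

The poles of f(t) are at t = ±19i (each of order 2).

Let g(z) = f(z)e^{-iωz}; for large |z| the factor e^{-iωz} decays in the lower half-plane when ω > 0 and in the upper half-plane when ω < 0.

Case ω > 0 (lower half-plane, clockwise contour ⇒ F(ω) = -2πi·ΣRes):
  Res_{z = - 19 i} g(z) = \frac{7 i \left(19 \omega + 1\right) e^{- 19 \omega}}{27436} (pole of order 2)
  F(ω) = -2πi·ΣRes = \frac{7 \pi \left(19 \omega + 1\right) e^{- 19 \omega}}{13718}

Case ω < 0 (upper half-plane, counterclockwise contour ⇒ F(ω) = +2πi·ΣRes):
  Res_{z = 19 i} g(z) = \frac{7 i \left(19 \omega - 1\right) e^{19 \omega}}{27436} (pole of order 2)
  F(ω) = 2πi·ΣRes = \frac{7 \pi \left(1 - 19 \omega\right) e^{19 \omega}}{13718}

Both cases combine into a single formula in |ω|:

F(ω) = \frac{7 \pi \left(19 \left|{\omega}\right| + 1\right) e^{- 19 \left|{\omega}\right|}}{13718}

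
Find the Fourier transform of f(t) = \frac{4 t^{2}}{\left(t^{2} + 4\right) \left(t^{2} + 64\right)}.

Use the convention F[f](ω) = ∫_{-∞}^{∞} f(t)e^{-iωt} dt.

F(ω) = \frac{2 \pi \left(4 - e^{6 \left|{\omega}\right|}\right) e^{- 8 \left|{\omega}\right|}}{15}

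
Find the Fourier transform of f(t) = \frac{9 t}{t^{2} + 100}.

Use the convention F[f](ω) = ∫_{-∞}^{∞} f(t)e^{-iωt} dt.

F(ω) = - 9 i \pi e^{- 10 \left|{\omega}\right|} \operatorname{sign}{\left(\omega \right)}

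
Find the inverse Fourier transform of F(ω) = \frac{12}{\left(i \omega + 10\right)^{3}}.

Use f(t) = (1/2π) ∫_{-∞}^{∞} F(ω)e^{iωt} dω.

f(t) = 6 t^{2} e^{- 10 t} u\left(t\right)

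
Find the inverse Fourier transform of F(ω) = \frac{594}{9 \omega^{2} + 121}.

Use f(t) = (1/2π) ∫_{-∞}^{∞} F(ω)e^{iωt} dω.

f(t) = 9 e^{- \frac{11 \left|{t}\right|}{3}}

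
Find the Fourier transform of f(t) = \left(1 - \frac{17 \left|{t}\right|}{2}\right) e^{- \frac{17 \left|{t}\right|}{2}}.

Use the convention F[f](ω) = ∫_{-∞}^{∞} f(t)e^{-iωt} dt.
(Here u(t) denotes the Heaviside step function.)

F(ω) = \frac{544 \omega^{2}}{\left(4 \omega^{2} + 289\right)^{2}}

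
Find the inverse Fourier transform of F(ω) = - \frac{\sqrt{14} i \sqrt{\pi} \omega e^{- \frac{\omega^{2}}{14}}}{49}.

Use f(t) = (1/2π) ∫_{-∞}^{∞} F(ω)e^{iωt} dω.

f(t) = t e^{- \frac{7 t^{2}}{2}}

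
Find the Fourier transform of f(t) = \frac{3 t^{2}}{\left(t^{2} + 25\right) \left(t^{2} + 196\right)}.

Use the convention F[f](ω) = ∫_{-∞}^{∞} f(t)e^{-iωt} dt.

F(ω) = \frac{\pi \left(14 - 5 e^{9 \left|{\omega}\right|}\right) e^{- 14 \left|{\omega}\right|}}{57}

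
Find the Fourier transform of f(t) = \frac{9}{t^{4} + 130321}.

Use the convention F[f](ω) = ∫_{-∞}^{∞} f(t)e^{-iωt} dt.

F(ω) = \frac{9 \pi e^{- \frac{19 \sqrt{2} \left|{\omega}\right|}{2}} \sin{\left(\frac{19 \sqrt{2} \left|{\omega}\right|}{2} + \frac{\pi}{4} \right)}}{6859}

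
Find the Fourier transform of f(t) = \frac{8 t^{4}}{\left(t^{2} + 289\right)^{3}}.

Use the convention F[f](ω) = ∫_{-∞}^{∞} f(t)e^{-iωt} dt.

F(ω) = \frac{\pi \left(289 \omega^{2} - 85 \left|{\omega}\right| + 3\right) e^{- 17 \left|{\omega}\right|}}{17}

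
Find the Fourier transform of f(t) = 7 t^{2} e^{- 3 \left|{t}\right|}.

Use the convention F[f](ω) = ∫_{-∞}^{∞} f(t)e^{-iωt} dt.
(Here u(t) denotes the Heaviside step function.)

F(ω) = \frac{252 \left(3 - \omega^{2}\right)}{\left(\omega^{2} + 9\right)^{3}}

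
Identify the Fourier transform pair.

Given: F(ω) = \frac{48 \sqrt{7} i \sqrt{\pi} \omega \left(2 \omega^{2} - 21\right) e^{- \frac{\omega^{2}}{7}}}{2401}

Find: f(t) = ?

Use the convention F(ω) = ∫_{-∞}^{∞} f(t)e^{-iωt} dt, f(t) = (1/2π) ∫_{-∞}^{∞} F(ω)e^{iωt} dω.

f(t) = 6 t^{3} e^{- \frac{7 t^{2}}{4}}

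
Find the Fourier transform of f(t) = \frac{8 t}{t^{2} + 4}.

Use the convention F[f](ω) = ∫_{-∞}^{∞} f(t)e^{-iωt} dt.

F(ω) = - 8 i \pi e^{- 2 \left|{\omega}\right|} \operatorname{sign}{\left(\omega \right)}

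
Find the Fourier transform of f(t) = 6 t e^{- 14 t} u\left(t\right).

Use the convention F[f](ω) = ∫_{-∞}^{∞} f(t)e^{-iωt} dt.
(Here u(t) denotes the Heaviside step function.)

F(ω) = \frac{6}{\left(i \omega + 14\right)^{2}}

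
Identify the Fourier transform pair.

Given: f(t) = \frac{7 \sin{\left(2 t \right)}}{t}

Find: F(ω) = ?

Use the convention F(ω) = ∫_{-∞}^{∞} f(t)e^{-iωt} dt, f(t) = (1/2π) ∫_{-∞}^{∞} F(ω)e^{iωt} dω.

F(ω) = \begin{cases} 7 \pi & \text{for}\: \omega > -2 \wedge \omega < 2 \\0 & \text{otherwise} \end{cases}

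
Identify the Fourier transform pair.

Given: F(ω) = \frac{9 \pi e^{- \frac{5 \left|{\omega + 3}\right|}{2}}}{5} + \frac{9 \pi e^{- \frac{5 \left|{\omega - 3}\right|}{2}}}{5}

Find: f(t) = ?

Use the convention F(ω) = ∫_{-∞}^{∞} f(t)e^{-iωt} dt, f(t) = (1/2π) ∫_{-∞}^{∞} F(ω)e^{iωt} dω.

f(t) = \frac{9 \cos{\left(3 t \right)}}{t^{2} + \frac{25}{4}}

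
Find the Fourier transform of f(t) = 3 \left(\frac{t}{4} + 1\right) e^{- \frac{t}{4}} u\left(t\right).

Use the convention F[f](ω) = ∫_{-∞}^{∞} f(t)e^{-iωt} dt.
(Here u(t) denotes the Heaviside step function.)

F(ω) = \frac{24 \left(- 2 i \omega - 1\right)}{16 \omega^{2} - 8 i \omega - 1}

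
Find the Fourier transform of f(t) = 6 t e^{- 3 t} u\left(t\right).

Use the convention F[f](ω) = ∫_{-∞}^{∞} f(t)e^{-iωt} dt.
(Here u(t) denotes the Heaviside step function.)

F(ω) = \frac{6}{\left(i \omega + 3\right)^{2}}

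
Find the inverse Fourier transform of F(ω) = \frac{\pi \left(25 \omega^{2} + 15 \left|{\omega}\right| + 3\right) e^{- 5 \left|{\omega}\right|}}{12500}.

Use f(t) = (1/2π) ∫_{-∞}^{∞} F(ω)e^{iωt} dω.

f(t) = \frac{2}{\left(t^{2} + 25\right)^{3}}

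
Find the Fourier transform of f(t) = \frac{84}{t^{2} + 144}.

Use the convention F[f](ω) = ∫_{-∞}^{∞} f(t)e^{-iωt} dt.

F(ω) = 7 \pi e^{- 12 \left|{\omega}\right|}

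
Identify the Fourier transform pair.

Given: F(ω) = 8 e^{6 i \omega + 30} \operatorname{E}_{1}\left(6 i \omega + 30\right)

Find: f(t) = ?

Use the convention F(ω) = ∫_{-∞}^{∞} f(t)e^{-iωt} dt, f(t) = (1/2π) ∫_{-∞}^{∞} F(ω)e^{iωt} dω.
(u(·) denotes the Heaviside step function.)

f(t) = \frac{8 e^{- 5 t} u\left(t\right)}{t + 6}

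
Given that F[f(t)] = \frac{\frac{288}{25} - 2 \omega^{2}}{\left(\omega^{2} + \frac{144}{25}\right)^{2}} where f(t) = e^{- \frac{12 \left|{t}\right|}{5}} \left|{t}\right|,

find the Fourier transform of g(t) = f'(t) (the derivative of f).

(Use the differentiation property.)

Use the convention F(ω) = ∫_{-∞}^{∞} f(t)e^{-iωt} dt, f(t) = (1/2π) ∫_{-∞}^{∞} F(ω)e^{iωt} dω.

F[g](ω) = - \frac{50 i \omega \left(25 \omega^{2} - 144\right)}{\left(25 \omega^{2} + 144\right)^{2}}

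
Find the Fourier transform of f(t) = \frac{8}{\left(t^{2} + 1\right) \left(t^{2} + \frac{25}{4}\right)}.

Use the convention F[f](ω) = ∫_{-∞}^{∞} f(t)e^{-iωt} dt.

F(ω) = \frac{32 \pi e^{- \left|{\omega}\right|}}{21} - \frac{64 \pi e^{- \frac{5 \left|{\omega}\right|}{2}}}{105}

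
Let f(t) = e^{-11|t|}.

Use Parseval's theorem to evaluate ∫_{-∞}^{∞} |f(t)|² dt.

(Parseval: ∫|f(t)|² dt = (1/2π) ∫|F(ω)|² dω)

∫|f(t)|² dt = \frac{1}{11}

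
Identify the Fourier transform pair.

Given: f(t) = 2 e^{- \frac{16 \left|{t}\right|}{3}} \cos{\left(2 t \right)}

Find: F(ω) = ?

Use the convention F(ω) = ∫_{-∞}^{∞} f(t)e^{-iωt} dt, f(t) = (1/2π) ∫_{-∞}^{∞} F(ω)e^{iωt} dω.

F(ω) = \frac{192 \left(9 \omega^{2} + 292\right)}{81 \omega^{4} + 3960 \omega^{2} + 85264}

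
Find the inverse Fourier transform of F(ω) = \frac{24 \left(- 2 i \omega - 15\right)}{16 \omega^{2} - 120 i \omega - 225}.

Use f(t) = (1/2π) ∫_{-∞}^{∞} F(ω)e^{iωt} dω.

f(t) = 3 \left(\frac{15 t}{4} + 1\right) e^{- \frac{15 t}{4}} u\left(t\right)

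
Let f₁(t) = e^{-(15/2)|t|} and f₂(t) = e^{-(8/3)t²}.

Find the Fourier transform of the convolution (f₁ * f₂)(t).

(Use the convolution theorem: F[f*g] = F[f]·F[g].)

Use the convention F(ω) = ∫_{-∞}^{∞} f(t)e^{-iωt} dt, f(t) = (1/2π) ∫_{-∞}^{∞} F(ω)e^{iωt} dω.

F[f₁*f₂](ω) = \frac{15 \sqrt{6} \sqrt{\pi} e^{- \frac{3 \omega^{2}}{32}}}{4 \omega^{2} + 225}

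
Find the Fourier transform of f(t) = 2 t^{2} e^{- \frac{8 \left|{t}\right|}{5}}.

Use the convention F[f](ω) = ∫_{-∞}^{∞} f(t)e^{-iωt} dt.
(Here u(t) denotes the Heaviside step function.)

F(ω) = \frac{8000 \left(64 - 75 \omega^{2}\right)}{\left(25 \omega^{2} + 64\right)^{3}}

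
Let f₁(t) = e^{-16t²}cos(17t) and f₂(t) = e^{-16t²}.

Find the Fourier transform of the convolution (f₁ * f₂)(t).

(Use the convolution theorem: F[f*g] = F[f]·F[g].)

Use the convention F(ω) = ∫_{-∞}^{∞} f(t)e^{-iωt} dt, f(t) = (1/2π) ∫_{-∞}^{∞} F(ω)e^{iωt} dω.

F[f₁*f₂](ω) = \frac{\pi \left(e^{\frac{17 \omega}{16}} + 1\right) e^{- \frac{\omega^{2}}{32} - \frac{17 \omega}{32} - \frac{289}{64}}}{32}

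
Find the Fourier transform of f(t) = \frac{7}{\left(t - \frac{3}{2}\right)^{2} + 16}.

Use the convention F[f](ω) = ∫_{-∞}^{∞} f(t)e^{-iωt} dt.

F(ω) = \frac{7 \pi e^{- \frac{3 i \omega}{2} - 4 \left|{\omega}\right|}}{4}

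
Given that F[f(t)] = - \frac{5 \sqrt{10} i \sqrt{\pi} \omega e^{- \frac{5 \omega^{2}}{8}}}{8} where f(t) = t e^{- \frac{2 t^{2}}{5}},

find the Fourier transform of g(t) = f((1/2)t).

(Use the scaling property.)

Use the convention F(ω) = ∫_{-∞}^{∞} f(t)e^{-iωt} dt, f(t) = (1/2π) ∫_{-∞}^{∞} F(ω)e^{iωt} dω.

F[g](ω) = - \frac{5 \sqrt{10} i \sqrt{\pi} \omega e^{- \frac{5 \omega^{2}}{2}}}{2}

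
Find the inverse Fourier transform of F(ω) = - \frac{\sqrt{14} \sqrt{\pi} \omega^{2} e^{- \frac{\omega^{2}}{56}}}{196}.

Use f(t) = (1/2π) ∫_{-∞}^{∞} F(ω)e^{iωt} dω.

f(t) = \left(56 t^{2} - 2\right) e^{- 14 t^{2}}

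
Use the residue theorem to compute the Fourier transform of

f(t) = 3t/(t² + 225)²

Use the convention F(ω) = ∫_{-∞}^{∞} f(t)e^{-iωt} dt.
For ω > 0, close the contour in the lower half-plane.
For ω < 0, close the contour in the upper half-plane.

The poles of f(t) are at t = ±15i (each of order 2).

Let g(z) = f(z)e^{-iωz}; for large |z| the factor e^{-iωz} decays in the lower half-plane when ω > 0 and in the upper half-plane when ω < 0.

Case ω > 0 (lower half-plane, clockwise contour ⇒ F(ω) = -2πi·ΣRes):
  Res_{z = - 15 i} g(z) = \frac{\omega e^{- 15 \omega}}{20} (pole of order 2)
  F(ω) = -2πi·ΣRes = - \frac{i \pi \omega e^{- 15 \omega}}{10}

Case ω < 0 (upper half-plane, counterclockwise contour ⇒ F(ω) = +2πi·ΣRes):
  Res_{z = 15 i} g(z) = - \frac{\omega e^{15 \omega}}{20} (pole of order 2)
  F(ω) = 2πi·ΣRes = - \frac{i \pi \omega e^{15 \omega}}{10}

Both cases combine into a single formula in |ω|:

F(ω) = - \frac{i \pi \omega e^{- 15 \left|{\omega}\right|}}{10}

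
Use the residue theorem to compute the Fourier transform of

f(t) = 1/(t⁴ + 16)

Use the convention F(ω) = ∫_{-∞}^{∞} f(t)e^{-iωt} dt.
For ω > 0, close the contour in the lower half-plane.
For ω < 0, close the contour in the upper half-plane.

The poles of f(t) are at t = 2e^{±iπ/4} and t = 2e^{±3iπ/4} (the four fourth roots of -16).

Let g(z) = f(z)e^{-iωz}; for large |z| the factor e^{-iωz} decays in the lower half-plane when ω > 0 and in the upper half-plane when ω < 0.

Case ω > 0 (lower half-plane, clockwise contour ⇒ F(ω) = -2πi·ΣRes):
  Res_{z = - \sqrt{2} - \sqrt{2} i} g(z) = \frac{\sqrt{2} i \left(1 - i\right) e^{\sqrt{2} \omega \left(-1 + i\right)}}{64}
  Res_{z = \sqrt{2} - \sqrt{2} i} g(z) = \frac{\sqrt{2} i \left(1 + i\right) e^{- \sqrt{2} \omega \left(1 + i\right)}}{64}
  F(ω) = -2πi·ΣRes = \frac{\sqrt{2} \pi \left(1 - i\right) \left(e^{2 \sqrt{2} i \omega} + i\right) e^{- \sqrt{2} \omega \left(1 + i\right)}}{32} = \frac{\pi e^{- \sqrt{2} \omega} \sin{\left(\sqrt{2} \omega + \frac{\pi}{4} \right)}}{8}

Case ω < 0 (upper half-plane, counterclockwise contour ⇒ F(ω) = +2πi·ΣRes):
  Res_{z = \sqrt{2} + \sqrt{2} i} g(z) = \frac{\sqrt{2} i \left(-1 + i\right) e^{\sqrt{2} \omega \left(1 - i\right)}}{64}
  Res_{z = - \sqrt{2} + \sqrt{2} i} g(z) = \frac{\sqrt{2} \left(1 - i\right) e^{\sqrt{2} \omega \left(1 + i\right)}}{64}
  F(ω) = 2πi·ΣRes = - \frac{\sqrt{2} i \pi \left(i \left(1 - i\right) e^{\sqrt{2} \omega \left(1 - i\right)} - \left(1 - i\right) e^{\sqrt{2} \omega \left(1 + i\right)}\right)}{32} = \frac{\pi e^{\sqrt{2} \omega} \cos{\left(\sqrt{2} \omega + \frac{\pi}{4} \right)}}{8}

Both cases combine into a single formula in |ω|:

F(ω) = \frac{\pi e^{- \sqrt{2} \left|{\omega}\right|} \sin{\left(\sqrt{2} \left|{\omega}\right| + \frac{\pi}{4} \right)}}{8}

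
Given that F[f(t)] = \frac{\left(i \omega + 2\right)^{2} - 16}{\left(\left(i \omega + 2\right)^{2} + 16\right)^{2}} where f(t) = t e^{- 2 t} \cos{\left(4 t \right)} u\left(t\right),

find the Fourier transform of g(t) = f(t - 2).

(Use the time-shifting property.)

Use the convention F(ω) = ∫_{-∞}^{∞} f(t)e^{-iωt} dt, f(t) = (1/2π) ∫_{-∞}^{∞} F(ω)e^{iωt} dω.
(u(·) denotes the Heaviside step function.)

F[g](ω) = \frac{\left(\left(i \omega + 2\right)^{2} - 16\right) e^{- 2 i \omega}}{\left(\left(i \omega + 2\right)^{2} + 16\right)^{2}}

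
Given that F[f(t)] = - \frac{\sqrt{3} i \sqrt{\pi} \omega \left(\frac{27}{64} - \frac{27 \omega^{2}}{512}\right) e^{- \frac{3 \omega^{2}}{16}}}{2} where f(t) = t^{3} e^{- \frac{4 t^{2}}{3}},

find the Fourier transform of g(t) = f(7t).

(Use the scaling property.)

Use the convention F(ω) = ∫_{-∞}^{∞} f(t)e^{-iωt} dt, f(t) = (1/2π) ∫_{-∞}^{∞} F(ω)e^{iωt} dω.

F[g](ω) = \frac{27 \sqrt{3} i \sqrt{\pi} \omega \left(\omega^{2} - 392\right) e^{- \frac{3 \omega^{2}}{784}}}{2458624}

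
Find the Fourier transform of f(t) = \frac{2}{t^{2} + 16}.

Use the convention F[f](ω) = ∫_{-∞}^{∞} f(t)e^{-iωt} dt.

F(ω) = \frac{\pi e^{- 4 \left|{\omega}\right|}}{2}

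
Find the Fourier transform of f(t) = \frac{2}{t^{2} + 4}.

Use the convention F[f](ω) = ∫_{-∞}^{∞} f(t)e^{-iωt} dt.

F(ω) = \pi e^{- 2 \left|{\omega}\right|}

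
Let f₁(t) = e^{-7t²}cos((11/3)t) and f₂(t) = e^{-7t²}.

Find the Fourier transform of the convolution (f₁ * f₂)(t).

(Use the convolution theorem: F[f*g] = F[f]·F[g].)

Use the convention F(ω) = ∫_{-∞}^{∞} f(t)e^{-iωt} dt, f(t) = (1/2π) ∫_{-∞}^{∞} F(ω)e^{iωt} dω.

F[f₁*f₂](ω) = \frac{\pi \left(e^{\frac{11 \omega}{21}} + 1\right) e^{- \frac{\omega^{2}}{14} - \frac{11 \omega}{42} - \frac{121}{252}}}{14}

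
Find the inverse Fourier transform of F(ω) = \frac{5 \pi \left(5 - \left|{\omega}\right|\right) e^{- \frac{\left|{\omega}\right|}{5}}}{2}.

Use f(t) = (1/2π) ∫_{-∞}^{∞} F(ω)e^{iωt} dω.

f(t) = \frac{5 t^{2}}{\left(t^{2} + \frac{1}{25}\right)^{2}}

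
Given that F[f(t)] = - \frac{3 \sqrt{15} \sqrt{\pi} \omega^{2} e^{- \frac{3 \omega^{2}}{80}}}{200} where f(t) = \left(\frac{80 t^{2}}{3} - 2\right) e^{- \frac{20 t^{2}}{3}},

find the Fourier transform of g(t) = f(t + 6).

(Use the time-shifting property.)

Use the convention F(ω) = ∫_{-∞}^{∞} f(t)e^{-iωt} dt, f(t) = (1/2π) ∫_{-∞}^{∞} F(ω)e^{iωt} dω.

F[g](ω) = - \frac{3 \sqrt{15} \sqrt{\pi} \omega^{2} e^{- \frac{3 \omega \left(\omega - 160 i\right)}{80}}}{200}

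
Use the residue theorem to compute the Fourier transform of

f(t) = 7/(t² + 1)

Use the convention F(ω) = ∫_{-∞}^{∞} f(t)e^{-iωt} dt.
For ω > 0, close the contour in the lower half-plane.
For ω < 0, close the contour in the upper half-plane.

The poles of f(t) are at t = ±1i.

Let g(z) = f(z)e^{-iωz}; for large |z| the factor e^{-iωz} decays in the lower half-plane when ω > 0 and in the upper half-plane when ω < 0.

Case ω > 0 (lower half-plane, clockwise contour ⇒ F(ω) = -2πi·ΣRes):
  Res_{z = - i} g(z) = \frac{7 i e^{- \omega}}{2}
  F(ω) = -2πi·ΣRes = 7 \pi e^{- \omega}

Case ω < 0 (upper half-plane, counterclockwise contour ⇒ F(ω) = +2πi·ΣRes):
  Res_{z = i} g(z) = - \frac{7 i e^{\omega}}{2}
  F(ω) = 2πi·ΣRes = 7 \pi e^{\omega}

Both cases combine into a single formula in |ω|:

F(ω) = 7 \pi e^{- \left|{\omega}\right|}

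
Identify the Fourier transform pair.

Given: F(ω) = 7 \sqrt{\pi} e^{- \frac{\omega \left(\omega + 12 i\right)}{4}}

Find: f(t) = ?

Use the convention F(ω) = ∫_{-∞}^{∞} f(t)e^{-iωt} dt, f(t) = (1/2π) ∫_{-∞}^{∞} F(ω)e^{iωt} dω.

f(t) = 7 e^{- \left(t - 3\right)^{2}}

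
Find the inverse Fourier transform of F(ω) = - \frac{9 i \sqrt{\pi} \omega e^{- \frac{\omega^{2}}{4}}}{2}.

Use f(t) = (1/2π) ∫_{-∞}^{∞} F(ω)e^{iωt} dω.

f(t) = 9 t e^{- t^{2}}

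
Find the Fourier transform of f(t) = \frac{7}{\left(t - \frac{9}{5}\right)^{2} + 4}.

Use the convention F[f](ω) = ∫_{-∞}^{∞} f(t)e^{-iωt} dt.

F(ω) = \frac{7 \pi e^{- \frac{9 i \omega}{5} - 2 \left|{\omega}\right|}}{2}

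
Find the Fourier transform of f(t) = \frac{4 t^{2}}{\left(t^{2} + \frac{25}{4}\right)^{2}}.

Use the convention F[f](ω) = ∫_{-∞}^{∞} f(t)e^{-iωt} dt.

F(ω) = \frac{2 \pi \left(2 - 5 \left|{\omega}\right|\right) e^{- \frac{5 \left|{\omega}\right|}{2}}}{5}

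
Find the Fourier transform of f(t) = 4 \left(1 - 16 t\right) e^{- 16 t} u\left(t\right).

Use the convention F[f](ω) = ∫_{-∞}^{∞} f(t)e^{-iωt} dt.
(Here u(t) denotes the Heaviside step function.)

F(ω) = \frac{4 i \omega}{- \omega^{2} + 32 i \omega + 256}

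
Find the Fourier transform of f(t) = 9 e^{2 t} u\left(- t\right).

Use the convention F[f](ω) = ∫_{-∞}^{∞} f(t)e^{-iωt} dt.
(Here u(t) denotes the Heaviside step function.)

F(ω) = - \frac{9}{i \omega - 2}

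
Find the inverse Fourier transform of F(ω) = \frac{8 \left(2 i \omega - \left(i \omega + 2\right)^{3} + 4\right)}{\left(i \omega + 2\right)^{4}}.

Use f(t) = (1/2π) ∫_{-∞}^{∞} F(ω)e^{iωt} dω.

f(t) = 8 \left(t^{2} - 1\right) e^{- 2 t} u\left(t\right)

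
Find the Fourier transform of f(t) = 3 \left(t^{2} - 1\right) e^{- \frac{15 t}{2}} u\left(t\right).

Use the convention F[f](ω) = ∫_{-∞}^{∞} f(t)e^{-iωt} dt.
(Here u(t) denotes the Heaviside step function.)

F(ω) = \frac{6 \left(16 i \omega - \left(2 i \omega + 15\right)^{3} + 120\right)}{\left(2 i \omega + 15\right)^{4}}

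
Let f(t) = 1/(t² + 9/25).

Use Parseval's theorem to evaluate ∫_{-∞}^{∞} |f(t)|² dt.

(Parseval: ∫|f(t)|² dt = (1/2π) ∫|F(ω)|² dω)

∫|f(t)|² dt = \frac{125 \pi}{54}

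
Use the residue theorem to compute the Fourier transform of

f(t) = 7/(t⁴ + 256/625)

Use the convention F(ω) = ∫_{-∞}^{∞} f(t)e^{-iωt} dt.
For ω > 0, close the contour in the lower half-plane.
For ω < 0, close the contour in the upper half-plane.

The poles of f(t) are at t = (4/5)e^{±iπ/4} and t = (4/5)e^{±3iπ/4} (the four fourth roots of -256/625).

Let g(z) = f(z)e^{-iωz}; for large |z| the factor e^{-iωz} decays in the lower half-plane when ω > 0 and in the upper half-plane when ω < 0.

Case ω > 0 (lower half-plane, clockwise contour ⇒ F(ω) = -2πi·ΣRes):
  Res_{z = - \frac{2 \sqrt{2}}{5} - \frac{2 \sqrt{2} i}{5}} g(z) = \frac{875 \sqrt{2} i \left(1 - i\right) e^{\frac{2 \sqrt{2} \omega \left(-1 + i\right)}{5}}}{512}
  Res_{z = \frac{2 \sqrt{2}}{5} - \frac{2 \sqrt{2} i}{5}} g(z) = \frac{875 \sqrt{2} i \left(1 + i\right) e^{- \frac{2 \sqrt{2} \omega \left(1 + i\right)}{5}}}{512}
  F(ω) = -2πi·ΣRes = \frac{875 \sqrt{2} \pi \left(1 - i\right) \left(e^{\frac{4 \sqrt{2} i \omega}{5}} + i\right) e^{- \frac{2 \sqrt{2} \omega \left(1 + i\right)}{5}}}{256} = \frac{875 \pi e^{- \frac{2 \sqrt{2} \omega}{5}} \sin{\left(\frac{2 \sqrt{2} \omega}{5} + \frac{\pi}{4} \right)}}{64}

Case ω < 0 (upper half-plane, counterclockwise contour ⇒ F(ω) = +2πi·ΣRes):
  Res_{z = \frac{2 \sqrt{2}}{5} + \frac{2 \sqrt{2} i}{5}} g(z) = \frac{875 \sqrt{2} i \left(-1 + i\right) e^{\frac{2 \sqrt{2} \omega \left(1 - i\right)}{5}}}{512}
  Res_{z = - \frac{2 \sqrt{2}}{5} + \frac{2 \sqrt{2} i}{5}} g(z) = \frac{875 \sqrt{2} \left(1 - i\right) e^{\frac{2 \sqrt{2} \omega \left(1 + i\right)}{5}}}{512}
  F(ω) = 2πi·ΣRes = - \frac{875 \sqrt{2} i \pi \left(i \left(1 - i\right) e^{\frac{2 \sqrt{2} \omega \left(1 - i\right)}{5}} - \left(1 - i\right) e^{\frac{2 \sqrt{2} \omega \left(1 + i\right)}{5}}\right)}{256} = \frac{875 \pi e^{\frac{2 \sqrt{2} \omega}{5}} \cos{\left(\frac{2 \sqrt{2} \omega}{5} + \frac{\pi}{4} \right)}}{64}

Both cases combine into a single formula in |ω|:

F(ω) = \frac{875 \pi e^{- \frac{2 \sqrt{2} \left|{\omega}\right|}{5}} \sin{\left(\frac{2 \sqrt{2} \left|{\omega}\right|}{5} + \frac{\pi}{4} \right)}}{64}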